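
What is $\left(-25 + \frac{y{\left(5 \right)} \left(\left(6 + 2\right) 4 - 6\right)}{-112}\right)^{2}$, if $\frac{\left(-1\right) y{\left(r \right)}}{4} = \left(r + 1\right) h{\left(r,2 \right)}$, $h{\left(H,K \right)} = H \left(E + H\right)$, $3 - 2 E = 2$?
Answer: $\frac{3222025}{196} \approx 16439.0$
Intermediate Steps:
$E = \frac{1}{2}$ ($E = \frac{3}{2} - 1 = \frac{1}{2} \approx 0.5$)
$h{\left(H,K \right)} = H \left(\frac{1}{2} + H\right)$
$y{\left(r \right)} = - 4 r \left(1 + r\right) \left(\frac{1}{2} + r\right)$ ($y{\left(r \right)} = - 4 \left(r + 1\right) r \left(\frac{1}{2} + r\right) = - 4 \left(1 + r\right) r \left(\frac{1}{2} + r\right) = - 4 r \left(1 + r\right) \left(\frac{1}{2} + r\right)$)
$\left(-25 + \frac{y{\left(5 \right)} \left(\left(6 + 2\right) 4 - 6\right)}{-112}\right)^{2} = \left(-25 + \frac{\left(-2\right) 5 \left(1 + 5\right) \left(1 + 2 \cdot 5\right) \left(\left(6 + 2\right) 4 - 6\right)}{-112}\right)^{2} = \left(-25 + \left(-2\right) 5 \cdot 6 \left(1 + 10\right) \left(8 \cdot 4 - 6\right) \left(- \frac{1}{112}\right)\right)^{2} = \left(-25 + \left(-2\right) 5 \cdot 6 \cdot 11 \left(32 - 6\right) \left(- \frac{1}{112}\right)\right)^{2} = \left(-25 + \left(-660\right) 26 \left(- \frac{1}{112}\right)\right)^{2} = \left(-25 - - \frac{2145}{14}\right)^{2} = \left(-25 + \frac{2145}{14}\right)^{2} = \left(\frac{1795}{14}\right)^{2} = \frac{3222025}{196}$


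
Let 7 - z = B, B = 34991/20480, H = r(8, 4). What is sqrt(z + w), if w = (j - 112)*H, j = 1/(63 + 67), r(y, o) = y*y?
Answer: I*sqrt(123946449315)/4160 ≈ 84.63*I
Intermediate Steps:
r(y, o) = y**2
H = 64 (H = 8**2 = 64)
j = 1/130 ≈ 0.0076923
B = 34991/20480 (B = 34991*(1/20480) = 34991/20480 ≈ 1.7085)
z = 108369/20480 (z = 7 - 1*34991/20480 = 7 - 34991/20480 = 108369/20480 ≈ 5.2915)
w = -465888/65 (w = (1/130 - 112)*64 = -14559/130*64 = -465888/65 ≈ -7167.5)
sqrt(z + w) = sqrt(108369/20480 - 465888/65) = sqrt(-1906868451/266240) = I*sqrt(123946449315)/4160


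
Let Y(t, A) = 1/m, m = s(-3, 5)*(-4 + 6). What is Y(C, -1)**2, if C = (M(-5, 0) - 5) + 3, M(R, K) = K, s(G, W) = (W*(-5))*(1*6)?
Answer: 1/90000 ≈ 1.1111e-5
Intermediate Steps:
s(G, W) = -30*W (s(G, W) = -5*W*6 = -30*W)
m = -300 (m = (-30*5)*(-4 + 6) = -150*2 = -300)
C = -2 (C = (0 - 5) + 3 = -5 + 3 = -2)
Y(t, A) = -1/300 (Y(t, A) = 1/(-300) = -1/300)
Y(C, -1)**2 = (-1/300)**2 = 1/90000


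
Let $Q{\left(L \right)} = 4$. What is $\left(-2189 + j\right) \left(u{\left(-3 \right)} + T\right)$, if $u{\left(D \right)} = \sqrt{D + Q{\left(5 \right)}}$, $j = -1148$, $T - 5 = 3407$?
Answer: $-11389181$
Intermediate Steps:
$T = 3412$ ($T = 5 + 3407 = 3412$)
$u{\left(D \right)} = \sqrt{4 + D}$ ($u{\left(D \right)} = \sqrt{D + 4} = \sqrt{4 + D}$)
$\left(-2189 + j\right) \left(u{\left(-3 \right)} + T\right) = \left(-2189 - 1148\right) \left(\sqrt{4 - 3} + 3412\right) = - 3337 \left(\sqrt{1} + 3412\right) = - 3337 \left(1 + 3412\right) = \left(-3337\right) 3413 = -11389181$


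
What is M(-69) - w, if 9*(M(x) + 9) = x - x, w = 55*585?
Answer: -32184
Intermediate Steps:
w = 32175
M(x) = -9 (M(x) = -9 + (x - x)/9 = -9 + (1/9)*0 = -9 + 0 = -9)
M(-69) - w = -9 - 1*32175 = -9 - 32175 = -32184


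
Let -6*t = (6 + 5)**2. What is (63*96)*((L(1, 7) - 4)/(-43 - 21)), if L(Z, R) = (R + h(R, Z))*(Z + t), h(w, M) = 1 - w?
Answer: 8757/4 ≈ 2189.3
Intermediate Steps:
t = -121/6 (t = -(6 + 5)**2/6 = -1/6*11**2 = -1/6*121 = -121/6 ≈ -20.167)
L(Z, R) = -121/6 + Z (L(Z, R) = (R + (1 - R))*(Z - 121/6) = 1*(-121/6 + Z) = -121/6 + Z)
(63*96)*((L(1, 7) - 4)/(-43 - 21)) = (63*96)*(((-121/6 + 1) - 4)/(-43 - 21)) = 6048*((-115/6 - 4)/(-64)) = 6048*(-139/6*(-1/64)) = 6048*(139/384) = 8757/4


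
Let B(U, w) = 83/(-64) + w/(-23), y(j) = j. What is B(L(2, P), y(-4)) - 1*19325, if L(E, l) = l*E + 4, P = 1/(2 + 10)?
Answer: -28448053/1472 ≈ -19326.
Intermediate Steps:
P = 1/12 ≈ 0.083333
L(E, l) = 4 + E*l (L(E, l) = E*l + 4 = 4 + E*l)
B(U, w) = -83/64 - w/23 (B(U, w) = 83*(-1/64) + w*(-1/23) = -83/64 - w/23)
B(L(2, P), y(-4)) - 1*19325 = (-83/64 - 1/23*(-4)) - 1*19325 = (-83/64 + 4/23) - 19325 = -1653/1472 - 19325 = -28448053/1472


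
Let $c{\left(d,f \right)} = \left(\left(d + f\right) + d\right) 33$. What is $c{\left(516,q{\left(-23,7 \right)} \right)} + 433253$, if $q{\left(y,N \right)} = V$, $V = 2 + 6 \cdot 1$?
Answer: $467573$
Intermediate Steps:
$V = 8$ ($V = 2 + 6 = 8$)
$q{\left(y,N \right)} = 8$
$c{\left(d,f \right)} = 33 f + 66 d$ ($c{\left(d,f \right)} = \left(f + 2 d\right) 33 = 33 f + 66 d$)
$c{\left(516,q{\left(-23,7 \right)} \right)} + 433253 = \left(33 \cdot 8 + 66 \cdot 516\right) + 433253 = \left(264 + 34056\right) + 433253 = 34320 + 433253 = 467573$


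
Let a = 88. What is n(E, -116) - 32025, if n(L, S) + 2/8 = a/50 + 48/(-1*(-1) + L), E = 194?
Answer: -41630217/1300 ≈ -32023.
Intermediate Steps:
n(L, S) = 151/100 + 48/(1 + L) (n(L, S) = -¼ + (88/50 + 48/(-1*(-1) + L)) = -¼ + (88*(1/50) + 48/(1 + L)) = -¼ + (44/25 + 48/(1 + L)) = 151/100 + 48/(1 + L))
n(E, -116) - 32025 = (4951 + 151*194)/(100*(1 + 194)) - 32025 = (1/100)*(4951 + 29294)/195 - 32025 = (1/100)*(1/195)*34245 - 32025 = 2283/1300 - 32025 = -41630217/1300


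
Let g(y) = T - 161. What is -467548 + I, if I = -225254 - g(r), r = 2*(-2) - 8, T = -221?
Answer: -692420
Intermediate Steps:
r = -12 (r = -4 - 8 = -12)
g(y) = -382 (g(y) = -221 - 161 = -382)
I = -224872 (I = -225254 - 1*(-382) = -225254 + 382 = -224872)
-467548 + I = -467548 - 224872 = -692420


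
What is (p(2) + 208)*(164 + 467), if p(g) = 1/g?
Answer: 263127/2 ≈ 1.3156e+5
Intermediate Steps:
(p(2) + 208)*(164 + 467) = (1/2 + 208)*(164 + 467) = (½ + 208)*631 = (417/2)*631 = 263127/2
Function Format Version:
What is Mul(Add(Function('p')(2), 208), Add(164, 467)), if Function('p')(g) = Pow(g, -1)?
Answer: Rational(263127, 2) ≈ 1.3156e+5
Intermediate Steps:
Mul(Add(Function('p')(2), 208), Add(164, 467)) = Mul(Add(Pow(2, -1), 208), Add(164, 467)) = Mul(Add(Rational(1, 2), 208), 631) = Mul(Rational(417, 2), 631) = Rational(263127, 2)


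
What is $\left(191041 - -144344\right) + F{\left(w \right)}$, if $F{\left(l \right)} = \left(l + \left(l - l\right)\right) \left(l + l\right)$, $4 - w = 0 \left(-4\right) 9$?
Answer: $335417$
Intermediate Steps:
$w = 4$ ($w = 4 - 0 \left(-4\right) 9 = 4 - 0 \cdot 9 = 4 - 0 = 4 + 0 = 4$)
$F{\left(l \right)} = 2 l^{2}$ ($F{\left(l \right)} = \left(l + 0\right) 2 l = l 2 l = 2 l^{2}$)
$\left(191041 - -144344\right) + F{\left(w \right)} = \left(191041 - -144344\right) + 2 \cdot 4^{2} = \left(191041 + 144344\right) + 2 \cdot 16 = 335385 + 32 = 335417$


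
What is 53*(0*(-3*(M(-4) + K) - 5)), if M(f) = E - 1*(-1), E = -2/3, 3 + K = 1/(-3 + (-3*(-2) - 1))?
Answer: 0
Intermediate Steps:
K = -5/2 (K = -3 + 1/(-3 + (-3*(-2) - 1)) = -3 + 1/(-3 + (6 - 1)) = -3 + 1/(-3 + 5) = -3 + 1/2 = -3 + ½ = -5/2 ≈ -2.5000)
E = -⅔ (E = -2*⅓ = -⅔ ≈ -0.66667)
M(f) = ⅓ (M(f) = -⅔ - 1*(-1) = -⅔ + 1 = ⅓)
53*(0*(-3*(M(-4) + K) - 5)) = 53*(0*(-3*(⅓ - 5/2) - 5)) = 53*(0*(-3*(-13/6) - 5)) = 53*(0*(13/2 - 5)) = 53*(0*(3/2)) = 53*0 = 0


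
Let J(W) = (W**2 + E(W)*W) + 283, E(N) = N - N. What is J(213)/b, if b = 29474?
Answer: 22826/14737 ≈ 1.5489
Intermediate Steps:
E(N) = 0
J(W) = 283 + W**2 (J(W) = (W**2 + 0*W) + 283 = (W**2 + 0) + 283 = W**2 + 283 = 283 + W**2)
J(213)/b = (283 + 213**2)/29474 = (283 + 45369)*(1/29474) = 45652*(1/29474) = 22826/14737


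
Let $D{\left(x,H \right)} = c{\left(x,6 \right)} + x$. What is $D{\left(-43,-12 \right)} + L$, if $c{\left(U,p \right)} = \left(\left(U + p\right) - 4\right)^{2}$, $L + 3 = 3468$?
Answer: $5103$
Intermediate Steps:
$L = 3465$ ($L = -3 + 3468 = 3465$)
$c{\left(U,p \right)} = \left(-4 + U + p\right)^{2}$
$D{\left(x,H \right)} = x + \left(2 + x\right)^{2}$ ($D{\left(x,H \right)} = \left(-4 + x + 6\right)^{2} + x = \left(2 + x\right)^{2} + x = x + \left(2 + x\right)^{2}$)
$D{\left(-43,-12 \right)} + L = \left(-43 + \left(2 - 43\right)^{2}\right) + 3465 = \left(-43 + \left(-41\right)^{2}\right) + 3465 = \left(-43 + 1681\right) + 3465 = 1638 + 3465 = 5103$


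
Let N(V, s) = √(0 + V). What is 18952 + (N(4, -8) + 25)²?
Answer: 19681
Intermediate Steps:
N(V, s) = √V
18952 + (N(4, -8) + 25)² = 18952 + (√4 + 25)² = 18952 + (2 + 25)² = 18952 + 27² = 18952 + 729 = 19681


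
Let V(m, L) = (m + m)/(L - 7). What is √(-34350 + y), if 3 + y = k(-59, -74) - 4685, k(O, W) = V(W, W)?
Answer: I*√3161930/9 ≈ 197.58*I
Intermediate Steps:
V(m, L) = 2*m/(-7 + L) (V(m, L) = (2*m)/(-7 + L) = 2*m/(-7 + L))
k(O, W) = 2*W/(-7 + W)
y = -379580/81 (y = -3 + (2*(-74)/(-7 - 74) - 4685) = -3 + (2*(-74)/(-81) - 4685) = -3 + (2*(-74)*(-1/81) - 4685) = -3 + (148/81 - 4685) = -3 - 379337/81 = -379580/81 ≈ -4686.2)
√(-34350 + y) = √(-34350 - 379580/81) = √(-3161930/81) = I*√3161930/9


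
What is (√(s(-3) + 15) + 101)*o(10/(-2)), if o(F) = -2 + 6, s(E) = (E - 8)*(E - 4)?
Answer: 404 + 8*√23 ≈ 442.37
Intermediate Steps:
s(E) = (-8 + E)*(-4 + E)
o(F) = 4
(√(s(-3) + 15) + 101)*o(10/(-2)) = (√((32 + (-3)² - 12*(-3)) + 15) + 101)*4 = (√((32 + 9 + 36) + 15) + 101)*4 = (√(77 + 15) + 101)*4 = (√92 + 101)*4 = (2*√23 + 101)*4 = (101 + 2*√23)*4 = 404 + 8*√23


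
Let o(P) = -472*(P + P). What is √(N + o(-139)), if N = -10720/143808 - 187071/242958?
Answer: √1086300679497687750999/90987771 ≈ 362.24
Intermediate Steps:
o(P) = -944*P
N = -76840667/90987771 (N = -10720*1/143808 - 187071*1/242958 = -335/4494 - 62357/80986 = -76840667/90987771 ≈ -0.84452)
√(N + o(-139)) = √(-76840667/90987771 - 944*(-139)) = √(-76840667/90987771 + 131216) = √(11938974518869/90987771) = √1086300679497687750999/90987771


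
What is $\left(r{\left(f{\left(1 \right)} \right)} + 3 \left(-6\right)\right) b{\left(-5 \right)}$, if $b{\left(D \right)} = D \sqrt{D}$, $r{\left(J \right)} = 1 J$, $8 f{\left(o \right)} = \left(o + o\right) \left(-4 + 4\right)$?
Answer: $90 i \sqrt{5} \approx 201.25 i$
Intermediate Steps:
$f{\left(o \right)} = 0$ ($f{\left(o \right)} = \frac{\left(o + o\right) \left(-4 + 4\right)}{8} = \frac{2 o 0}{8} = \frac{1}{8} \cdot 0 = 0$)
$r{\left(J \right)} = J$
$b{\left(D \right)} = D^{\frac{3}{2}}$
$\left(r{\left(f{\left(1 \right)} \right)} + 3 \left(-6\right)\right) b{\left(-5 \right)} = \left(0 + 3 \left(-6\right)\right) \left(-5\right)^{\frac{3}{2}} = \left(0 - 18\right) \left(- 5 i \sqrt{5}\right) = - 18 \left(- 5 i \sqrt{5}\right) = 90 i \sqrt{5}$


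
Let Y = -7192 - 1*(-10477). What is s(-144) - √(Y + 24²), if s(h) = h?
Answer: -144 - 3*√429 ≈ -206.14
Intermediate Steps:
Y = 3285 (Y = -7192 + 10477 = 3285)
s(-144) - √(Y + 24²) = -144 - √(3285 + 24²) = -144 - √(3285 + 576) = -144 - √3861 = -144 - 3*√429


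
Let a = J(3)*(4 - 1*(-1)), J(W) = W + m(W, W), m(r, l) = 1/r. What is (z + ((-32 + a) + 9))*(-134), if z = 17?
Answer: -4288/3 ≈ -1429.3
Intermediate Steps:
J(W) = W + 1/W
a = 50/3 (a = (3 + 1/3)*(4 - 1*(-1)) = (3 + ⅓)*(4 + 1) = (10/3)*5 = 50/3 ≈ 16.667)
(z + ((-32 + a) + 9))*(-134) = (17 + ((-32 + 50/3) + 9))*(-134) = (17 + (-46/3 + 9))*(-134) = (17 - 19/3)*(-134) = (32/3)*(-134) = -4288/3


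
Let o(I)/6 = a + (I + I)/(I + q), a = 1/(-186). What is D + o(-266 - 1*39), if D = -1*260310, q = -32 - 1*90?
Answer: -56485417/217 ≈ -2.6030e+5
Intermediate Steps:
q = -122 (q = -32 - 90 = -122)
a = -1/186 ≈ -0.0053763
o(I) = -1/31 + 12*I/(-122 + I) (o(I) = 6*(-1/186 + (I + I)/(I - 122)) = 6*(-1/186 + (2*I)/(-122 + I)) = 6*(-1/186 + 2*I/(-122 + I)) = -1/31 + 12*I/(-122 + I))
D = -260310
D + o(-266 - 1*39) = -260310 + (122 + 371*(-266 - 1*39))/(31*(-122 + (-266 - 1*39))) = -260310 + (122 + 371*(-266 - 39))/(31*(-122 + (-266 - 39))) = -260310 + (122 + 371*(-305))/(31*(-122 - 305)) = -260310 + (1/31)*(122 - 113155)/(-427) = -260310 + (1/31)*(-1/427)*(-113033) = -260310 + 1853/217 = -56485417/217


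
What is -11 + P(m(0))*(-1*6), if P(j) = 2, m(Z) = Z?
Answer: -23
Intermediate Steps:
-11 + P(m(0))*(-1*6) = -11 + 2*(-1*6) = -11 + 2*(-6) = -11 - 12 = -23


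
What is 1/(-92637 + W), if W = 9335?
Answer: -1/83302 ≈ -1.2005e-5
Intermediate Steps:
1/(-92637 + W) = 1/(-92637 + 9335) = 1/(-83302) = -1/83302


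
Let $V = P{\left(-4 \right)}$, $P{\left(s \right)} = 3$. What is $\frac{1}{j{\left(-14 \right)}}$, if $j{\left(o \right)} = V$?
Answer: $\frac{1}{3} \approx 0.33333$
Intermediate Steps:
$V = 3$
$j{\left(o \right)} = 3$
$\frac{1}{j{\left(-14 \right)}} = \frac{1}{3}$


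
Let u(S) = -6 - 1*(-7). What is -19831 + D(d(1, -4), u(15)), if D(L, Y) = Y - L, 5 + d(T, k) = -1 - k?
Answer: -19828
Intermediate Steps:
d(T, k) = -6 - k (d(T, k) = -5 + (-1 - k) = -6 - k)
u(S) = 1 (u(S) = -6 + 7 = 1)
-19831 + D(d(1, -4), u(15)) = -19831 + (1 - (-6 - 1*(-4))) = -19831 + (1 - (-6 + 4)) = -19831 + (1 - 1*(-2)) = -19831 + (1 + 2) = -19831 + 3 = -19828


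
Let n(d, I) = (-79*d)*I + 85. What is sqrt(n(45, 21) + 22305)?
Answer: I*sqrt(52265) ≈ 228.62*I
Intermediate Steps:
n(d, I) = 85 - 79*I*d (n(d, I) = -79*I*d + 85 = 85 - 79*I*d)
sqrt(n(45, 21) + 22305) = sqrt((85 - 79*21*45) + 22305) = sqrt((85 - 74655) + 22305) = sqrt(-74570 + 22305) = sqrt(-52265) = I*sqrt(52265)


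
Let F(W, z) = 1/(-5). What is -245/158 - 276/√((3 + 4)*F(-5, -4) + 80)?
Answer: -245/158 - 92*√1965/131 ≈ -32.682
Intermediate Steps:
F(W, z) = -⅕ (F(W, z) = 1*(-⅕) = -⅕)
-245/158 - 276/√((3 + 4)*F(-5, -4) + 80) = -245/158 - 276/√((3 + 4)*(-⅕) + 80) = -245*1/158 - 276/√(7*(-⅕) + 80) = -245/158 - 276/√(-7/5 + 80) = -245/158 - 276*√1965/393 = -245/158 - 92*√1965/131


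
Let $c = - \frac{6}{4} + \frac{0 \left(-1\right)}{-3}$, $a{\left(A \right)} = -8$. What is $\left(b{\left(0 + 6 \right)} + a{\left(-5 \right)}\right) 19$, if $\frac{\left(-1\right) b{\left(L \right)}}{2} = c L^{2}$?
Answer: $1900$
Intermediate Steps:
$c = - \frac{3}{2}$ ($c = \left(-6\right) \frac{1}{4} + 0 \left(- \frac{1}{3}\right) = - \frac{3}{2} + 0 = - \frac{3}{2} \approx -1.5$)
$b{\left(L \right)} = 3 L^{2}$ ($b{\left(L \right)} = - 2 \left(- \frac{3 L^{2}}{2}\right) = 3 L^{2}$)
$\left(b{\left(0 + 6 \right)} + a{\left(-5 \right)}\right) 19 = \left(3 \left(0 + 6\right)^{2} - 8\right) 19 = \left(3 \cdot 6^{2} - 8\right) 19 = \left(3 \cdot 36 - 8\right) 19 = \left(108 - 8\right) 19 = 100 \cdot 19 = 1900$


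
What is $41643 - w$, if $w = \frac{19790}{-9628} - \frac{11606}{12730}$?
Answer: $\frac{1276078661047}{30641110} \approx 41646.0$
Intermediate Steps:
$w = - \frac{90917317}{30641110}$ ($w = 19790 \left(- \frac{1}{9628}\right) - \frac{5803}{6365} = - \frac{9895}{4814} - \frac{5803}{6365} = - \frac{90917317}{30641110} \approx -2.9672$)
$41643 - w = 41643 - - \frac{90917317}{30641110} = 41643 + \frac{90917317}{30641110} = \frac{1276078661047}{30641110}$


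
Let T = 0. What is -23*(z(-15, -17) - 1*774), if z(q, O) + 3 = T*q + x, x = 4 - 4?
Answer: 17871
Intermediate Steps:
x = 0
z(q, O) = -3 (z(q, O) = -3 + (0*q + 0) = -3 + (0 + 0) = -3 + 0 = -3)
-23*(z(-15, -17) - 1*774) = -23*(-3 - 1*774) = -23*(-3 - 774) = -23*(-777) = 17871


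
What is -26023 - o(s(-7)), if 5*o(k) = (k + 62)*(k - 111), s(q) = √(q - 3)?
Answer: -123223/5 + 49*I*√10/5 ≈ -24645.0 + 30.99*I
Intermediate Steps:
s(q) = √(-3 + q)
o(k) = (-111 + k)*(62 + k)/5 (o(k) = ((k + 62)*(k - 111))/5 = ((62 + k)*(-111 + k))/5 = ((-111 + k)*(62 + k))/5 = (-111 + k)*(62 + k)/5)
-26023 - o(s(-7)) = -26023 - (-6882/5 - 49*√(-3 - 7)/5 + (√(-3 - 7))²/5) = -26023 - (-6882/5 - 49*I*√10/5 + (√(-10))²/5) = -26023 - (-6882/5 - 49*I*√10/5 + (I*√10)²/5) = -26023 - (-6882/5 - 49*I*√10/5 + (⅕)*(-10)) = -26023 - (-6882/5 - 49*I*√10/5 - 2) = -26023 - (-6892/5 - 49*I*√10/5) = -26023 + (6892/5 + 49*I*√10/5) = -123223/5 + 49*I*√10/5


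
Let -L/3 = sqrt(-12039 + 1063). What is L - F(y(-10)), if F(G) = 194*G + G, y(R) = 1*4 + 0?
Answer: -780 - 84*I*sqrt(14) ≈ -780.0 - 314.3*I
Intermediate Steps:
y(R) = 4 (y(R) = 4 + 0 = 4)
L = -84*I*sqrt(14) (L = -3*sqrt(-12039 + 1063) = -84*I*sqrt(14) ≈ -314.3*I)
F(G) = 195*G
L - F(y(-10)) = -84*I*sqrt(14) - 195*4 = -84*I*sqrt(14) - 1*780 = -84*I*sqrt(14) - 780 = -780 - 84*I*sqrt(14)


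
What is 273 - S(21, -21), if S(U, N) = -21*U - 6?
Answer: 720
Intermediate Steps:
S(U, N) = -6 - 21*U
273 - S(21, -21) = 273 - (-6 - 21*21) = 273 - (-6 - 441) = 273 - 1*(-447) = 273 + 447 = 720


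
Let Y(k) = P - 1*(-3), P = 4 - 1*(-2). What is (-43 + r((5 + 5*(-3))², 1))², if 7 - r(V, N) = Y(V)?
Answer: 2025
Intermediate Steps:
P = 6 (P = 4 + 2 = 6)
Y(k) = 9 (Y(k) = 6 - 1*(-3) = 6 + 3 = 9)
r(V, N) = -2 (r(V, N) = 7 - 1*9 = 7 - 9 = -2)
(-43 + r((5 + 5*(-3))², 1))² = (-43 - 2)² = (-45)² = 2025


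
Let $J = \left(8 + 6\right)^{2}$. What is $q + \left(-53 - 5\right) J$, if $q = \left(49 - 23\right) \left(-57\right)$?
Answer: $-12850$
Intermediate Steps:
$J = 196$ ($J = 14^{2} = 196$)
$q = -1482$ ($q = 26 \left(-57\right) = -1482$)
$q + \left(-53 - 5\right) J = -1482 + \left(-53 - 5\right) 196 = -1482 - 11368 = -12850$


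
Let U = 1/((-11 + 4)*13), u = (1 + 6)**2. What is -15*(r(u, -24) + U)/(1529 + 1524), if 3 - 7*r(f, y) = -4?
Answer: -1350/277823 ≈ -0.0048592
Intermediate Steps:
u = 49 (u = 7**2 = 49)
r(f, y) = 1 (r(f, y) = 3/7 - 1/7*(-4) = 3/7 + 4/7 = 1)
U = -1/91 (U = 1/(-7*13) = 1/(-91) = -1/91 ≈ -0.010989)
-15*(r(u, -24) + U)/(1529 + 1524) = -15*(1 - 1/91)/(1529 + 1524) = -1350/(91*3053) = -15*90/277823 = -1350/277823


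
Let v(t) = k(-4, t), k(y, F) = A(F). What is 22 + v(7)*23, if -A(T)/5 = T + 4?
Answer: -1243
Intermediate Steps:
A(T) = -20 - 5*T (A(T) = -5*(T + 4) = -5*(4 + T) = -20 - 5*T)
k(y, F) = -20 - 5*F
v(t) = -20 - 5*t
22 + v(7)*23 = 22 + (-20 - 5*7)*23 = 22 + (-20 - 35)*23 = 22 - 55*23 = 22 - 1265 = -1243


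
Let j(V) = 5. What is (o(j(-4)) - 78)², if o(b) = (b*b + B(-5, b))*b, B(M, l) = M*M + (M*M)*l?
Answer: 635209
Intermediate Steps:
B(M, l) = M² + l*M² (B(M, l) = M² + M²*l = M² + l*M²)
o(b) = b*(25 + b² + 25*b) (o(b) = (b*b + (-5)²*(1 + b))*b = (b² + 25*(1 + b))*b = (b² + (25 + 25*b))*b = (25 + b² + 25*b)*b = b*(25 + b² + 25*b))
(o(j(-4)) - 78)² = (5*(25 + 5² + 25*5) - 78)² = (5*(25 + 25 + 125) - 78)² = (5*175 - 78)² = (875 - 78)² = 797² = 635209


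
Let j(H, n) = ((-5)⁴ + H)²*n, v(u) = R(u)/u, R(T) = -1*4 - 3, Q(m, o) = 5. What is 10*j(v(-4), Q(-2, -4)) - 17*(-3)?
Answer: 157126633/8 ≈ 1.9641e+7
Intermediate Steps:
R(T) = -7 (R(T) = -4 - 3 = -7)
v(u) = -7/u
j(H, n) = n*(625 + H)² (j(H, n) = (625 + H)²*n = n*(625 + H)²)
10*j(v(-4), Q(-2, -4)) - 17*(-3) = 10*(5*(625 - 7/(-4))²) - 17*(-3) = 10*(5*(625 - 7*(-¼))²) + 51 = 10*(5*(625 + 7/4)²) + 51 = 10*(5*(2507/4)²) + 51 = 10*(5*(6285049/16)) + 51 = 10*(31425245/16) + 51 = 157126225/8 + 51 = 157126633/8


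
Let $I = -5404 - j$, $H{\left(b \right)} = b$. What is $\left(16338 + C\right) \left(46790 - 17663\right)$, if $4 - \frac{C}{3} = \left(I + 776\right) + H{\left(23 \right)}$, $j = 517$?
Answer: $923791932$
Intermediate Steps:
$I = -5921$ ($I = -5404 - 517 = -5921$)
$C = 15378$ ($C = 12 - 3 \left(\left(-5921 + 776\right) + 23\right) = 12 - 3 \left(-5145 + 23\right) = 12 - -15366 = 12 + 15366 = 15378$)
$\left(16338 + C\right) \left(46790 - 17663\right) = \left(16338 + 15378\right) \left(46790 - 17663\right) = 31716 \cdot 29127 = 923791932$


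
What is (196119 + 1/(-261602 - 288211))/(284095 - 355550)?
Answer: -107828775746/39286887915 ≈ -2.7447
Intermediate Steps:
(196119 + 1/(-261602 - 288211))/(284095 - 355550) = (196119 + 1/(-549813))/(-71455) = (196119 - 1/549813)*(-1/71455) = (107828775746/549813)*(-1/71455) = -107828775746/39286887915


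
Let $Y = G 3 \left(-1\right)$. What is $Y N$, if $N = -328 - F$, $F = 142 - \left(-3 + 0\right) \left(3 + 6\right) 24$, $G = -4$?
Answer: $-13416$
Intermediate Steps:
$Y = 12$ ($Y = \left(-4\right) 3 \left(-1\right) = \left(-12\right) \left(-1\right) = 12$)
$F = 790$ ($F = 142 - \left(-3\right) 9 \cdot 24 = 142 - \left(-27\right) 24 = 142 - -648 = 142 + 648 = 790$)
$N = -1118$ ($N = -328 - 790 = -1118$)
$Y N = 12 \left(-1118\right) = -13416$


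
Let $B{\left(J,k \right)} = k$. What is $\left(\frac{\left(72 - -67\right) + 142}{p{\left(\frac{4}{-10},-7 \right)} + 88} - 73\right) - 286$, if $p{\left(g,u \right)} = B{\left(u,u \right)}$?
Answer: $- \frac{28798}{81} \approx -355.53$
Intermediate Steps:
$p{\left(g,u \right)} = u$
$\left(\frac{\left(72 - -67\right) + 142}{p{\left(\frac{4}{-10},-7 \right)} + 88} - 73\right) - 286 = \left(\frac{\left(72 - -67\right) + 142}{-7 + 88} - 73\right) - 286 = \left(\frac{\left(72 + 67\right) + 142}{81} - 73\right) - 286 = \left(\left(139 + 142\right) \frac{1}{81} - 73\right) - 286 = \left(281 \cdot \frac{1}{81} - 73\right) - 286 = \left(\frac{281}{81} - 73\right) - 286 = - \frac{5632}{81} - 286 = - \frac{28798}{81}$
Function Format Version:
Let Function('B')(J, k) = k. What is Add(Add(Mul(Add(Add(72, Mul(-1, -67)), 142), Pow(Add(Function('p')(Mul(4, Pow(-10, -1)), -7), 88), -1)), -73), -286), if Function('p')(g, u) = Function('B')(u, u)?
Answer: Rational(-28798, 81) ≈ -355.53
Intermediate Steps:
Function('p')(g, u) = u
Add(Add(Mul(Add(Add(72, Mul(-1, -67)), 142), Pow(Add(Function('p')(Mul(4, Pow(-10, -1)), -7), 88), -1)), -73), -286) = Add(Add(Mul(Add(Add(72, Mul(-1, -67)), 142), Pow(Add(-7, 88), -1)), -73), -286) = Add(Add(Mul(Add(Add(72, 67), 142), Pow(81, -1)), -73), -286) = Add(Add(Mul(Add(139, 142), Rational(1, 81)), -73), -286) = Add(Add(Mul(281, Rational(1, 81)), -73), -286) = Add(Add(Rational(281, 81), -73), -286) = Add(Rational(-5632, 81), -286) = Rational(-28798, 81)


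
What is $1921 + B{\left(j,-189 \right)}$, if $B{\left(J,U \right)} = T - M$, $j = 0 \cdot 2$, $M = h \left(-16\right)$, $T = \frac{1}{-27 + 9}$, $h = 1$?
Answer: $\frac{34865}{18} \approx 1936.9$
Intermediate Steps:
$T = - \frac{1}{18}$ ($T = \frac{1}{-18} = - \frac{1}{18} \approx -0.055556$)
$M = -16$ ($M = 1 \left(-16\right) = -16$)
$j = 0$
$B{\left(J,U \right)} = \frac{287}{18}$ ($B{\left(J,U \right)} = - \frac{1}{18} - -16 = - \frac{1}{18} + 16 = \frac{287}{18}$)
$1921 + B{\left(j,-189 \right)} = 1921 + \frac{287}{18} = \frac{34865}{18}$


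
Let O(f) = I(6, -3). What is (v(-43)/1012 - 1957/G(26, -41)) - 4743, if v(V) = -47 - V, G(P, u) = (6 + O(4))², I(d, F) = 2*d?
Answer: -389288641/81972 ≈ -4749.0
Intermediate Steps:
O(f) = 12 (O(f) = 2*6 = 12)
G(P, u) = 324 (G(P, u) = (6 + 12)² = 18² = 324)
(v(-43)/1012 - 1957/G(26, -41)) - 4743 = ((-47 - 1*(-43))/1012 - 1957/324) - 4743 = ((-47 + 43)*(1/1012) - 1957*1/324) - 4743 = (-4*1/1012 - 1957/324) - 4743 = (-1/253 - 1957/324) - 4743 = -495445/81972 - 4743 = -389288641/81972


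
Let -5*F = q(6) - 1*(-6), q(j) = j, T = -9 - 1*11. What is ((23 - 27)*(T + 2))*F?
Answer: -864/5 ≈ -172.80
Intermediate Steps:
T = -20 (T = -9 - 11 = -20)
F = -12/5 (F = -(6 - 1*(-6))/5 = -(6 + 6)/5 = -⅕*12 = -12/5 ≈ -2.4000)
((23 - 27)*(T + 2))*F = ((23 - 27)*(-20 + 2))*(-12/5) = -4*(-18)*(-12/5) = 72*(-12/5) = -864/5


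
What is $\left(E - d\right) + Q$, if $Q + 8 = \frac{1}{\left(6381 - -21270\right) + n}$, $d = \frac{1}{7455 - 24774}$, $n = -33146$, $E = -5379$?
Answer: $- \frac{512669516059}{95167905} \approx -5387.0$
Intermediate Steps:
$d = - \frac{1}{17319}$ ($d = \frac{1}{-17319} = - \frac{1}{17319} \approx -5.774 \cdot 10^{-5}$)
$Q = - \frac{43961}{5495}$ ($Q = -8 + \frac{1}{\left(6381 - -21270\right) - 33146} = -8 + \frac{1}{\left(6381 + 21270\right) - 33146} = -8 + \frac{1}{27651 - 33146} = -8 + \frac{1}{-5495} = -8 - \frac{1}{5495} = - \frac{43961}{5495} \approx -8.0002$)
$\left(E - d\right) + Q = \left(-5379 - - \frac{1}{17319}\right) - \frac{43961}{5495} = \left(-5379 + \frac{1}{17319}\right) - \frac{43961}{5495} = - \frac{93158900}{17319} - \frac{43961}{5495} = - \frac{512669516059}{95167905}$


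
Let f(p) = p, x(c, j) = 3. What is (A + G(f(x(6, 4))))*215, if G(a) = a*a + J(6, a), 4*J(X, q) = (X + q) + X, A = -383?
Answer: -318415/4 ≈ -79604.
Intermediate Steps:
J(X, q) = X/2 + q/4 (J(X, q) = ((X + q) + X)/4 = (q + 2*X)/4 = X/2 + q/4)
G(a) = 3 + a**2 + a/4 (G(a) = a*a + ((1/2)*6 + a/4) = a**2 + (3 + a/4) = 3 + a**2 + a/4)
(A + G(f(x(6, 4))))*215 = (-383 + (3 + 3**2 + (1/4)*3))*215 = (-383 + (3 + 9 + 3/4))*215 = (-383 + 51/4)*215 = -1481/4*215 = -318415/4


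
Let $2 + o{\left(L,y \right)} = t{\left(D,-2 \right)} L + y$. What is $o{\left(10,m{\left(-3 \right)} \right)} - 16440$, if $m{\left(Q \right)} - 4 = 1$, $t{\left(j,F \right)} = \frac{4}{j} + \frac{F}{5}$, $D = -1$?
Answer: $-16481$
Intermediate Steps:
$t{\left(j,F \right)} = \frac{4}{j} + \frac{F}{5}$ ($t{\left(j,F \right)} = \frac{4}{j} + F \frac{1}{5} = \frac{4}{j} + \frac{F}{5}$)
$m{\left(Q \right)} = 5$ ($m{\left(Q \right)} = 4 + 1 = 5$)
$o{\left(L,y \right)} = -2 + y - \frac{22 L}{5}$ ($o{\left(L,y \right)} = -2 + \left(\left(\frac{4}{-1} + \frac{1}{5} \left(-2\right)\right) L + y\right) = -2 + \left(\left(4 \left(-1\right) - \frac{2}{5}\right) L + y\right) = -2 + \left(\left(-4 - \frac{2}{5}\right) L + y\right) = -2 - \left(- y + \frac{22 L}{5}\right) = -2 + y - \frac{22 L}{5}$)
$o{\left(10,m{\left(-3 \right)} \right)} - 16440 = \left(-2 + 5 - 44\right) - 16440 = -41 - 16440 = -16481$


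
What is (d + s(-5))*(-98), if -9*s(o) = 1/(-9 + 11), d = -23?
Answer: 20335/9 ≈ 2259.4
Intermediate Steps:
s(o) = -1/18 (s(o) = -1/(9*(-9 + 11)) = -1/9/2 = -1/9*1/2 = -1/18)
(d + s(-5))*(-98) = (-23 - 1/18)*(-98) = -415/18*(-98) = 20335/9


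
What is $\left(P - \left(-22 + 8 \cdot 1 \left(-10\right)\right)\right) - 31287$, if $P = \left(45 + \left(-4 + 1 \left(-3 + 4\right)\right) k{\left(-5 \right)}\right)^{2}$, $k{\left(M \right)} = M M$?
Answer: $-30285$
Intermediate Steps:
$k{\left(M \right)} = M^{2}$
$P = 900$ ($P = \left(45 + \left(-4 + 1 \left(-3 + 4\right)\right) \left(-5\right)^{2}\right)^{2} = \left(45 + \left(-4 + 1 \cdot 1\right) 25\right)^{2} = \left(45 + \left(-4 + 1\right) 25\right)^{2} = \left(45 - 75\right)^{2} = \left(-30\right)^{2} = 900$)
$\left(P - \left(-22 + 8 \cdot 1 \left(-10\right)\right)\right) - 31287 = \left(900 - \left(-22 + 8 \cdot 1 \left(-10\right)\right)\right) - 31287 = \left(900 + \left(22 - -80\right)\right) - 31287 = \left(900 + \left(22 + 80\right)\right) - 31287 = \left(900 + 102\right) - 31287 = 1002 - 31287 = -30285$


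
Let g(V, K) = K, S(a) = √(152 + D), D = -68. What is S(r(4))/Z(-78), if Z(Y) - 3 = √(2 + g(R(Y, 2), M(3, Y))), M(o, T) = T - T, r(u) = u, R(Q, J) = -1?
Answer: -2*√42/7 + 6*√21/7 ≈ 2.0763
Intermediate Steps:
S(a) = 2*√21 (S(a) = √(152 - 68) = √84 = 2*√21)
M(o, T) = 0
Z(Y) = 3 + √2 (Z(Y) = 3 + √(2 + 0) = 3 + √2)
S(r(4))/Z(-78) = (2*√21)/(3 + √2) = 2*√21/(3 + √2)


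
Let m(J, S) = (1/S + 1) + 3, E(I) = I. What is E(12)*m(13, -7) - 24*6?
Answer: -684/7 ≈ -97.714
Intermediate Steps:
m(J, S) = 4 + 1/S (m(J, S) = (1 + 1/S) + 3 = 4 + 1/S)
E(12)*m(13, -7) - 24*6 = 12*(4 + 1/(-7)) - 24*6 = 12*(4 - 1/7) - 144 = 12*(27/7) - 144 = 324/7 - 144 = -684/7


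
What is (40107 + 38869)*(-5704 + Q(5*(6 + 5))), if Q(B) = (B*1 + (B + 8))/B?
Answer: -24767031552/55 ≈ -4.5031e+8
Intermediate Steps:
Q(B) = (8 + 2*B)/B (Q(B) = (B + (8 + B))/B = (8 + 2*B)/B)
(40107 + 38869)*(-5704 + Q(5*(6 + 5))) = (40107 + 38869)*(-5704 + (2 + 8/((5*(6 + 5))))) = 78976*(-5704 + (2 + 8/((5*11)))) = 78976*(-5704 + (2 + 8/55)) = 78976*(-5704 + 118/55) = 78976*(-313602/55) = -24767031552/55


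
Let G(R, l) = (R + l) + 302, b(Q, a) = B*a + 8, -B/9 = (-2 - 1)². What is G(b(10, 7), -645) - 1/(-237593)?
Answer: -214308885/237593 ≈ -902.00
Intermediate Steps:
B = -81 (B = -9*(-2 - 1)² = -9*(-3)² = -9*9 = -81)
b(Q, a) = 8 - 81*a (b(Q, a) = -81*a + 8 = 8 - 81*a)
G(R, l) = 302 + R + l
G(b(10, 7), -645) - 1/(-237593) = (302 + (8 - 81*7) - 645) - 1/(-237593) = (302 + (8 - 567) - 645) - 1*(-1/237593) = (302 - 559 - 645) + 1/237593 = -902 + 1/237593 = -214308885/237593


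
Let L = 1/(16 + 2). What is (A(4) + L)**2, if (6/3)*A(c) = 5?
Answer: 529/81 ≈ 6.5309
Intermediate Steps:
A(c) = 5/2 (A(c) = (1/2)*5 = 5/2)
L = 1/18 ≈ 0.055556
(A(4) + L)**2 = (5/2 + 1/18)**2 = (23/9)**2 = 529/81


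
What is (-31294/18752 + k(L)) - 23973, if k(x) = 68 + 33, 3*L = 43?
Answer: -223839519/9376 ≈ -23874.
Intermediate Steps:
L = 43/3 (L = (⅓)*43 = 43/3 ≈ 14.333)
k(x) = 101
(-31294/18752 + k(L)) - 23973 = (-31294/18752 + 101) - 23973 = (-31294*1/18752 + 101) - 23973 = (-15647/9376 + 101) - 23973 = 931329/9376 - 23973 = -223839519/9376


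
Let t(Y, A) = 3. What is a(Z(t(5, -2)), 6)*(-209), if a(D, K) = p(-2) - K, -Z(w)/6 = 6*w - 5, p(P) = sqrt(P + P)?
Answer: 1254 - 418*I ≈ 1254.0 - 418.0*I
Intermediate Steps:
p(P) = sqrt(2)*sqrt(P) (p(P) = sqrt(2*P) = sqrt(2)*sqrt(P))
Z(w) = 30 - 36*w (Z(w) = -6*(6*w - 5) = -6*(-5 + 6*w) = 30 - 36*w)
a(D, K) = -K + 2*I (a(D, K) = sqrt(2)*sqrt(-2) - K = sqrt(2)*(I*sqrt(2)) - K = 2*I - K = -K + 2*I)
a(Z(t(5, -2)), 6)*(-209) = (-1*6 + 2*I)*(-209) = (-6 + 2*I)*(-209) = 1254 - 418*I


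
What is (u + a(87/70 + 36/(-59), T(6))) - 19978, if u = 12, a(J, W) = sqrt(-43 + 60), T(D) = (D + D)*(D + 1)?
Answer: -19966 + sqrt(17) ≈ -19962.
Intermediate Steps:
T(D) = 2*D*(1 + D) (T(D) = (2*D)*(1 + D) = 2*D*(1 + D))
a(J, W) = sqrt(17)
(u + a(87/70 + 36/(-59), T(6))) - 19978 = (12 + sqrt(17)) - 19978 = -19966 + sqrt(17)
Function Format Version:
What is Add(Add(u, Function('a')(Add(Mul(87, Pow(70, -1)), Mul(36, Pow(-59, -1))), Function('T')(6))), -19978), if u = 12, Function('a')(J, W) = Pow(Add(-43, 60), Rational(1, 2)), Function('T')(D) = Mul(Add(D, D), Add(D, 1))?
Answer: Add(-19966, Pow(17, Rational(1, 2))) ≈ -19962.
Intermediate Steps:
Function('T')(D) = Mul(2, D, Add(1, D)) (Function('T')(D) = Mul(Mul(2, D), Add(1, D)) = Mul(2, D, Add(1, D)))
Function('a')(J, W) = Pow(17, Rational(1, 2))
Add(Add(u, Function('a')(Add(Mul(87, Pow(70, -1)), Mul(36, Pow(-59, -1))), Function('T')(6))), -19978) = Add(Add(12, Pow(17, Rational(1, 2))), -19978) = Add(-19966, Pow(17, Rational(1, 2)))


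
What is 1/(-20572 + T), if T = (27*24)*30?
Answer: -1/1132 ≈ -0.00088339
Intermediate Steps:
T = 19440 (T = 648*30 = 19440)
1/(-20572 + T) = 1/(-20572 + 19440) = 1/(-1132) = -1/1132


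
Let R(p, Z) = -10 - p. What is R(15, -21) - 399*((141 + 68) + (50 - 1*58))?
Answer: -80224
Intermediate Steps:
R(15, -21) - 399*((141 + 68) + (50 - 1*58)) = (-10 - 1*15) - 399*((141 + 68) + (50 - 1*58)) = (-10 - 15) - 399*(209 + (50 - 58)) = -25 - 399*(209 - 8) = -25 - 399*201 = -25 - 80199 = -80224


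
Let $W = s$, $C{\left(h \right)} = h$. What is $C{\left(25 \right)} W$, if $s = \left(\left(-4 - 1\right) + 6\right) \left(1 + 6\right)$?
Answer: $175$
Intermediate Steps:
$s = 7$ ($s = \left(\left(-4 - 1\right) + 6\right) 7 = \left(-5 + 6\right) 7 = 1 \cdot 7 = 7$)
$W = 7$
$C{\left(25 \right)} W = 25 \cdot 7 = 175$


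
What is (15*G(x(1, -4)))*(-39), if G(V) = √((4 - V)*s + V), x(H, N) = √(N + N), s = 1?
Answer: -1170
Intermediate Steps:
x(H, N) = √2*√N (x(H, N) = √(2*N) = √2*√N)
G(V) = 2 (G(V) = √((4 - V)*1 + V) = √((4 - V) + V) = √4 = 2)
(15*G(x(1, -4)))*(-39) = (15*2)*(-39) = 30*(-39) = -1170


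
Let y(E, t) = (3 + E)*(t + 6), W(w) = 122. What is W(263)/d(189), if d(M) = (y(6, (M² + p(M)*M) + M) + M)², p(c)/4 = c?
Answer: 122/2590132953321 ≈ 4.7102e-11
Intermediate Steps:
p(c) = 4*c
y(E, t) = (3 + E)*(6 + t)
d(M) = (54 + 10*M + 45*M²)² (d(M) = ((18 + 3*((M² + (4*M)*M) + M) + 6*6 + 6*((M² + (4*M)*M) + M)) + M)² = ((18 + 3*((M² + 4*M²) + M) + 36 + 6*((M² + 4*M²) + M)) + M)² = ((18 + 3*(5*M² + M) + 36 + 6*(5*M² + M)) + M)² = ((18 + 3*(M + 5*M²) + 36 + 6*(M + 5*M²)) + M)² = ((18 + (3*M + 15*M²) + 36 + (6*M + 30*M²)) + M)² = ((54 + 9*M + 45*M²) + M)² = (54 + 10*M + 45*M²)²)
W(263)/d(189) = 122/((54 + 10*189 + 45*189²)²) = 122/((54 + 1890 + 45*35721)²) = 122/((54 + 1890 + 1607445)²) = 122/(1609389²) = 122/2590132953321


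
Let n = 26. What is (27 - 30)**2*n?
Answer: 234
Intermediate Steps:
(27 - 30)**2*n = (27 - 30)**2*26 = (-3)**2*26 = 9*26 = 234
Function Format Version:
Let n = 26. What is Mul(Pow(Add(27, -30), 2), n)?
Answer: 234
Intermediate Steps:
Mul(Pow(Add(27, -30), 2), n) = Mul(Pow(Add(27, -30), 2), 26) = Mul(Pow(-3, 2), 26) = Mul(9, 26) = 234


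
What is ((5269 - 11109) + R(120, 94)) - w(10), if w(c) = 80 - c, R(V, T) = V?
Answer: -5790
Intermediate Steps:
((5269 - 11109) + R(120, 94)) - w(10) = ((5269 - 11109) + 120) - (80 - 1*10) = (-5840 + 120) - (80 - 10) = -5720 - 1*70 = -5720 - 70 = -5790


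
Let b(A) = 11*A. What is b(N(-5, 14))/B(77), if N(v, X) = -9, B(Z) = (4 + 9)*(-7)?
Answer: 99/91 ≈ 1.0879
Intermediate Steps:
B(Z) = -91 (B(Z) = 13*(-7) = -91)
b(N(-5, 14))/B(77) = (11*(-9))/(-91) = -99*(-1/91) = 99/91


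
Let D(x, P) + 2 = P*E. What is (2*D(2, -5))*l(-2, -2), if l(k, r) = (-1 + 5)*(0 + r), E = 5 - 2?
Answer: 272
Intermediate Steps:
E = 3
l(k, r) = 4*r
D(x, P) = -2 + 3*P (D(x, P) = -2 + P*3 = -2 + 3*P)
(2*D(2, -5))*l(-2, -2) = (2*(-2 + 3*(-5)))*(4*(-2)) = (2*(-2 - 15))*(-8) = (2*(-17))*(-8) = -34*(-8) = 272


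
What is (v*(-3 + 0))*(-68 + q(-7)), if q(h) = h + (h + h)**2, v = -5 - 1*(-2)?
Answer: 1089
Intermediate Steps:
v = -3 (v = -5 + 2 = -3)
q(h) = h + 4*h**2 (q(h) = h + (2*h)**2 = h + 4*h**2)
(v*(-3 + 0))*(-68 + q(-7)) = (-3*(-3 + 0))*(-68 - 7*(1 + 4*(-7))) = (-3*(-3))*(-68 - 7*(1 - 28)) = 9*(-68 - 7*(-27)) = 9*(-68 + 189) = 9*121 = 1089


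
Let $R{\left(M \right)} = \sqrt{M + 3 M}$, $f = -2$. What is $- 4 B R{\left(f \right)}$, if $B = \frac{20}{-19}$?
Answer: $\frac{160 i \sqrt{2}}{19} \approx 11.909 i$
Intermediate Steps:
$B = - \frac{20}{19}$ ($B = 20 \left(- \frac{1}{19}\right) = - \frac{20}{19} \approx -1.0526$)
$R{\left(M \right)} = 2 \sqrt{M}$ ($R{\left(M \right)} = \sqrt{4 M} = 2 \sqrt{M}$)
$- 4 B R{\left(f \right)} = \left(-4\right) \left(- \frac{20}{19}\right) 2 \sqrt{-2} = \frac{80 \cdot 2 i \sqrt{2}}{19} = \frac{160 i \sqrt{2}}{19}$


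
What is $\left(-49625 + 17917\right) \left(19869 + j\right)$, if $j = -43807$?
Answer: $759026104$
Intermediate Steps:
$\left(-49625 + 17917\right) \left(19869 + j\right) = \left(-49625 + 17917\right) \left(19869 - 43807\right) = \left(-31708\right) \left(-23938\right) = 759026104$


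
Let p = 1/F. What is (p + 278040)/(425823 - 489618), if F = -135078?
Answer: -37557087119/8617301010 ≈ -4.3583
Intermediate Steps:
p = -1/135078 (p = 1/(-135078) = -1/135078 ≈ -7.4031e-6)
(p + 278040)/(425823 - 489618) = (-1/135078 + 278040)/(425823 - 489618) = (37557087119/135078)/(-63795) = (37557087119/135078)*(-1/63795) = -37557087119/8617301010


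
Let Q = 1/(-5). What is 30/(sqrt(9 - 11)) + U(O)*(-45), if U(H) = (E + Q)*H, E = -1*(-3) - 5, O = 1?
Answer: 99 - 15*I*sqrt(2) ≈ 99.0 - 21.213*I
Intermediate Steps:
Q = -1/5 (Q = 1*(-1/5) = -1/5 ≈ -0.20000)
E = -2 (E = 3 - 5 = -2)
U(H) = -11*H/5 (U(H) = (-2 - 1/5)*H = -11*H/5)
30/(sqrt(9 - 11)) + U(O)*(-45) = 30/(sqrt(9 - 11)) - 11/5*1*(-45) = 30/(sqrt(-2)) - 11/5*(-45) = 30/((I*sqrt(2))) + 99 = 30*(-I*sqrt(2)/2) + 99 = -15*I*sqrt(2) + 99 = 99 - 15*I*sqrt(2)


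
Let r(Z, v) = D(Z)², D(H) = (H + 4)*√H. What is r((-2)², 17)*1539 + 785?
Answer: 394769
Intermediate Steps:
D(H) = √H*(4 + H) (D(H) = (4 + H)*√H = √H*(4 + H))
r(Z, v) = Z*(4 + Z)² (r(Z, v) = (√Z*(4 + Z))² = Z*(4 + Z)²)
r((-2)², 17)*1539 + 785 = ((-2)²*(4 + (-2)²)²)*1539 + 785 = (4*(4 + 4)²)*1539 + 785 = (4*8²)*1539 + 785 = (4*64)*1539 + 785 = 256*1539 + 785 = 393984 + 785 = 394769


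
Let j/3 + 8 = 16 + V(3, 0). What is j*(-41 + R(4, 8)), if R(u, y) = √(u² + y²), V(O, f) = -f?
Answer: -984 + 96*√5 ≈ -769.34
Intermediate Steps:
j = 24 (j = -24 + 3*(16 - 1*0) = -24 + 3*(16 + 0) = -24 + 3*16 = -24 + 48 = 24)
j*(-41 + R(4, 8)) = 24*(-41 + √(4² + 8²)) = 24*(-41 + √(16 + 64)) = 24*(-41 + √80) = 24*(-41 + 4*√5) = -984 + 96*√5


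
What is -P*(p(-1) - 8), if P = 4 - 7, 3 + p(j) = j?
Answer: -36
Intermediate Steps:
p(j) = -3 + j
P = -3
-P*(p(-1) - 8) = -(-3)*((-3 - 1) - 8) = -(-3)*(-4 - 8) = -(-3)*(-12) = -1*36 = -36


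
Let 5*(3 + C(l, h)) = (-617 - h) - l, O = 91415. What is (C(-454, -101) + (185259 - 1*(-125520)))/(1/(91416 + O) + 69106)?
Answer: 284086098758/63173595435 ≈ 4.4969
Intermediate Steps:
C(l, h) = -632/5 - h/5 - l/5 (C(l, h) = -3 + ((-617 - h) - l)/5 = -3 + (-617 - h - l)/5 = -3 + (-617/5 - h/5 - l/5) = -632/5 - h/5 - l/5)
(C(-454, -101) + (185259 - 1*(-125520)))/(1/(91416 + O) + 69106) = ((-632/5 - ⅕*(-101) - ⅕*(-454)) + (185259 - 1*(-125520)))/(1/(91416 + 91415) + 69106) = ((-632/5 + 101/5 + 454/5) + (185259 + 125520))/(1/182831 + 69106) = (-77/5 + 310779)/(1/182831 + 69106) = 1553818/(5*(12634719087/182831)) = (1553818/5)*(182831/12634719087) = 284086098758/63173595435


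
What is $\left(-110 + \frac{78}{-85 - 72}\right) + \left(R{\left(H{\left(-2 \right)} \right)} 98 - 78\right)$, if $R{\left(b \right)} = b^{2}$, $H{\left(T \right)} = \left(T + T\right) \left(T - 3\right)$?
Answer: $\frac{6124806}{157} \approx 39012.0$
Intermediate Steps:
$H{\left(T \right)} = 2 T \left(-3 + T\right)$
$\left(-110 + \frac{78}{-85 - 72}\right) + \left(R{\left(H{\left(-2 \right)} \right)} 98 - 78\right) = \left(-110 + \frac{78}{-85 - 72}\right) - \left(78 - \left(2 \left(-2\right) \left(-3 - 2\right)\right)^{2} \cdot 98\right) = \left(-110 + \frac{78}{-157}\right) - \left(78 - \left(2 \left(-2\right) \left(-5\right)\right)^{2} \cdot 98\right) = \left(-110 + 78 \left(- \frac{1}{157}\right)\right) - \left(78 - 20^{2} \cdot 98\right) = \left(-110 - \frac{78}{157}\right) + \left(400 \cdot 98 - 78\right) = - \frac{17348}{157} + \left(39200 - 78\right) = - \frac{17348}{157} + 39122 = \frac{6124806}{157}$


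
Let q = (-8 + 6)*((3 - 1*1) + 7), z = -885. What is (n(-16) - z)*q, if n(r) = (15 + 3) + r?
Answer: -15966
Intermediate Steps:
n(r) = 18 + r
q = -18 (q = -2*((3 - 1) + 7) = -2*(2 + 7) = -2*9 = -18)
(n(-16) - z)*q = ((18 - 16) - 1*(-885))*(-18) = (2 + 885)*(-18) = 887*(-18) = -15966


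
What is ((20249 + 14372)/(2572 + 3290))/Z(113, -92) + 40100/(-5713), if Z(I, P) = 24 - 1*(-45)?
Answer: -16021778027/2310782814 ≈ -6.9335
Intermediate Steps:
Z(I, P) = 69 (Z(I, P) = 24 + 45 = 69)
((20249 + 14372)/(2572 + 3290))/Z(113, -92) + 40100/(-5713) = ((20249 + 14372)/(2572 + 3290))/69 + 40100/(-5713) = (34621/5862)*(1/69) + 40100*(-1/5713) = (34621*(1/5862))*(1/69) - 40100/5713 = (34621/5862)*(1/69) - 40100/5713 = 34621/404478 - 40100/5713 = -16021778027/2310782814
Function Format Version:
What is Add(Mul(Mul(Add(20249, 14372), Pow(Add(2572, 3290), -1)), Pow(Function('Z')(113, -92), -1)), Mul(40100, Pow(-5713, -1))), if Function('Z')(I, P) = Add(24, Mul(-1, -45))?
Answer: Rational(-16021778027, 2310782814) ≈ -6.9335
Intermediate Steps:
Function('Z')(I, P) = 69 (Function('Z')(I, P) = Add(24, 45) = 69)
Add(Mul(Mul(Add(20249, 14372), Pow(Add(2572, 3290), -1)), Pow(Function('Z')(113, -92), -1)), Mul(40100, Pow(-5713, -1))) = Add(Mul(Mul(Add(20249, 14372), Pow(Add(2572, 3290), -1)), Pow(69, -1)), Mul(40100, Pow(-5713, -1))) = Add(Mul(Mul(34621, Pow(5862, -1)), Rational(1, 69)), Mul(40100, Rational(-1, 5713))) = Add(Mul(Mul(34621, Rational(1, 5862)), Rational(1, 69)), Rational(-40100, 5713)) = Add(Mul(Rational(34621, 5862), Rational(1, 69)), Rational(-40100, 5713)) = Add(Rational(34621, 404478), Rational(-40100, 5713)) = Rational(-16021778027, 2310782814)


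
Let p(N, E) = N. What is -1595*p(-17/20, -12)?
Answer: 5423/4 ≈ 1355.8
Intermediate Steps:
-1595*p(-17/20, -12) = -(-27115)/20 = -1595*(-17/20) = 5423/4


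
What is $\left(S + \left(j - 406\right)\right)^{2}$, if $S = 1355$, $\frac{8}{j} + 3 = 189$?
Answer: $\frac{7790004121}{8649} \approx 9.0068 \cdot 10^{5}$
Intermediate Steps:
$j = \frac{4}{93}$ ($j = \frac{8}{-3 + 189} = \frac{8}{186} = 8 \cdot \frac{1}{186} = \frac{4}{93} \approx 0.043011$)
$\left(S + \left(j - 406\right)\right)^{2} = \left(1355 + \left(\frac{4}{93} - 406\right)\right)^{2} = \left(1355 - \frac{37754}{93}\right)^{2} = \left(\frac{88261}{93}\right)^{2} = \frac{7790004121}{8649}$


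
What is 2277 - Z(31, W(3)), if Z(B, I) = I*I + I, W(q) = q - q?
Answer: 2277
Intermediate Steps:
W(q) = 0
Z(B, I) = I + I**2 (Z(B, I) = I**2 + I = I + I**2)
2277 - Z(31, W(3)) = 2277 - 0*(1 + 0) = 2277 - 0 = 2277 - 1*0 = 2277 + 0 = 2277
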